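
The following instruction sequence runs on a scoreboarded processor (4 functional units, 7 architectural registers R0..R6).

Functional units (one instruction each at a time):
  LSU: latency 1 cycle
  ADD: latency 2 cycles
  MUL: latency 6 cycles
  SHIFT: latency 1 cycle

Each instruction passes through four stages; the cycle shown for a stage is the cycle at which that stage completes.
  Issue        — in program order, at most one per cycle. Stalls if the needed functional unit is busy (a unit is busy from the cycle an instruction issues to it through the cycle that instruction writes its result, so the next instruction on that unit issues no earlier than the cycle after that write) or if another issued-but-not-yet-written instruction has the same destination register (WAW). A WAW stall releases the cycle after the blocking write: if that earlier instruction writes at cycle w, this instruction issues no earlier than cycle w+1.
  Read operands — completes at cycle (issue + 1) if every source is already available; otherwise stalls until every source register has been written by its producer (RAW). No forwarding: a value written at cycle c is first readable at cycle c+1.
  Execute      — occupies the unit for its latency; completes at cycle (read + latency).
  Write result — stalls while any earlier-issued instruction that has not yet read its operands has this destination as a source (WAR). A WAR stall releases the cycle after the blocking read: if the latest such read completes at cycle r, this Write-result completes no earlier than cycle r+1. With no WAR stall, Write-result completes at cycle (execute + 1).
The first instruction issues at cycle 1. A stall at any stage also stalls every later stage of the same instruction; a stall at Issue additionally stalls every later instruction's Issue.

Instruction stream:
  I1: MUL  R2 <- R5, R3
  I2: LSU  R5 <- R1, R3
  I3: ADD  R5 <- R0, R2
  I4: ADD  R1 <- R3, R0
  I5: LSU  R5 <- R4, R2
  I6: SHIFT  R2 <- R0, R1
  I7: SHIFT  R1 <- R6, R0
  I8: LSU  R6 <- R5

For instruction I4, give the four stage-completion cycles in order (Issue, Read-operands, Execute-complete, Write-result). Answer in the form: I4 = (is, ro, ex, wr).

[I1] 1/2/8/9
[I2] 2/3/4/5
[I3] 6/10/12/13  (WAW R5: wait I2 write@5; RAW R2: wait I1 write@9)
[I4] 14/15/17/18  (struct: ADD busy until I3 writes@13)
[I5] 15/16/17/18
[I6] 16/19/20/21  (RAW R1: wait I4 write@18)
[I7] 22/23/24/25  (struct: SHIFT busy until I6 writes@21)
[I8] 23/24/25/26

I4 = (14, 15, 17, 18)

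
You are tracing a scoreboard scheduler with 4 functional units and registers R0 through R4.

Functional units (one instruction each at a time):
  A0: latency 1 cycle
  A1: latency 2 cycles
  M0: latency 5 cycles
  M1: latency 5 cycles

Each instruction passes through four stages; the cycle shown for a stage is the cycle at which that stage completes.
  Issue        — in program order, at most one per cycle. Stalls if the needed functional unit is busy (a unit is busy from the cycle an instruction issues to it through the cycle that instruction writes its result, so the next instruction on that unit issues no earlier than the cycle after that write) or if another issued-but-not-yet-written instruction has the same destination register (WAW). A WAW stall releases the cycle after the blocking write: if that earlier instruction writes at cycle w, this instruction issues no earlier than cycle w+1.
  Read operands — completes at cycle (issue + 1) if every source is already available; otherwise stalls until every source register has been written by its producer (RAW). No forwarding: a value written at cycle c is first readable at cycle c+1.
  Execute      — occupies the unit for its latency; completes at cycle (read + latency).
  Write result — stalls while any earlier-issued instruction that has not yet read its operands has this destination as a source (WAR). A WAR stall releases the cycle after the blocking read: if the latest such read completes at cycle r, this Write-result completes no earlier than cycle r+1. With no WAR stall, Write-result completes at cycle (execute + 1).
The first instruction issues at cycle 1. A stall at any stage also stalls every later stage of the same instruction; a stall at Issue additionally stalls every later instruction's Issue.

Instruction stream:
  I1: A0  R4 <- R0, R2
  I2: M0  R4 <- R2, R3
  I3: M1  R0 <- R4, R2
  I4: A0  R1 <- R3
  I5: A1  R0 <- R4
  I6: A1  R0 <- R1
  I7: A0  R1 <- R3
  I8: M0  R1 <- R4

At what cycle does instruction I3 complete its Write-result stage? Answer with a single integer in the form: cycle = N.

c1: I1→A0
c2: I1 RO
c3: I1 EX
c4: I1 WR R4
c5: I2→M0
c6: I2 RO | I3→M1
c7: I4→A0
c8: I4 RO
c9: I4 EX
c10: I4 WR R1
c11: I2 EX
c12: I2 WR R4
c13: I3 RO
c18: I3 EX
c19: I3 WR R0
c20: I5→A1
c21: I5 RO
c23: I5 EX
c24: I5 WR R0
c25: I6→A1
c26: I6 RO | I7→A0
c27: I7 RO
c28: I6 EX | I7 EX
c29: I6 WR R0 | I7 WR R1
c30: I8→M0
c31: I8 RO
c36: I8 EX
c37: I8 WR R1

cycle = 19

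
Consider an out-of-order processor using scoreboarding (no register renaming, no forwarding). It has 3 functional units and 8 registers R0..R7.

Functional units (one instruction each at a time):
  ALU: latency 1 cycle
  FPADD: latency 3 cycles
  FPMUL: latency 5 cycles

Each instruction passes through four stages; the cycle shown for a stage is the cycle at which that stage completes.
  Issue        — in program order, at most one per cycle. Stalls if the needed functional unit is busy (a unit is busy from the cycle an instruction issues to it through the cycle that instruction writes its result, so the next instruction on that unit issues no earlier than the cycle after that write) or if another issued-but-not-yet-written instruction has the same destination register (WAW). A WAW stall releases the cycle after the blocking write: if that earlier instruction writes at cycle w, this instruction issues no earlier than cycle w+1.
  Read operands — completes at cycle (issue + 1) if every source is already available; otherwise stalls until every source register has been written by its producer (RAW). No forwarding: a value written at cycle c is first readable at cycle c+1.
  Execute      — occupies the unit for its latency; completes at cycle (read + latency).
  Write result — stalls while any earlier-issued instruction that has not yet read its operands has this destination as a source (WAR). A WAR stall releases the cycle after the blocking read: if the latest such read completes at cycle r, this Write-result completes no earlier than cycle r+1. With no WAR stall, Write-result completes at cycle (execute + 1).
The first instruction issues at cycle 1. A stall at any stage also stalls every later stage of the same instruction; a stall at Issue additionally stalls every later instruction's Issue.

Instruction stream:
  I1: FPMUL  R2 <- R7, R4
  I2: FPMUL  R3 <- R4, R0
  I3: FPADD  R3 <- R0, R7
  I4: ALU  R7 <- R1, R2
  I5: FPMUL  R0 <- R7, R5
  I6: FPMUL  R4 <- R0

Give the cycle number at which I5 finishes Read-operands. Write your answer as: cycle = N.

cycle = 22

t=1  I1 dispatched to FPMUL
t=2  I1 operands ready
t=7  I1 complete
t=8  R2←I1
t=9  I2 dispatched to FPMUL
t=10  I2 operands ready
t=15  I2 complete
t=16  R3←I2
t=17  I3 dispatched to FPADD
t=18  I3 operands ready, I4 dispatched to ALU
t=19  I4 operands ready, I5 dispatched to FPMUL
t=20  I4 complete
t=21  I3 complete, R7←I4
t=22  R3←I3, I5 operands ready
t=27  I5 complete
t=28  R0←I5
t=29  I6 dispatched to FPMUL
t=30  I6 operands ready
t=35  I6 complete
t=36  R4←I6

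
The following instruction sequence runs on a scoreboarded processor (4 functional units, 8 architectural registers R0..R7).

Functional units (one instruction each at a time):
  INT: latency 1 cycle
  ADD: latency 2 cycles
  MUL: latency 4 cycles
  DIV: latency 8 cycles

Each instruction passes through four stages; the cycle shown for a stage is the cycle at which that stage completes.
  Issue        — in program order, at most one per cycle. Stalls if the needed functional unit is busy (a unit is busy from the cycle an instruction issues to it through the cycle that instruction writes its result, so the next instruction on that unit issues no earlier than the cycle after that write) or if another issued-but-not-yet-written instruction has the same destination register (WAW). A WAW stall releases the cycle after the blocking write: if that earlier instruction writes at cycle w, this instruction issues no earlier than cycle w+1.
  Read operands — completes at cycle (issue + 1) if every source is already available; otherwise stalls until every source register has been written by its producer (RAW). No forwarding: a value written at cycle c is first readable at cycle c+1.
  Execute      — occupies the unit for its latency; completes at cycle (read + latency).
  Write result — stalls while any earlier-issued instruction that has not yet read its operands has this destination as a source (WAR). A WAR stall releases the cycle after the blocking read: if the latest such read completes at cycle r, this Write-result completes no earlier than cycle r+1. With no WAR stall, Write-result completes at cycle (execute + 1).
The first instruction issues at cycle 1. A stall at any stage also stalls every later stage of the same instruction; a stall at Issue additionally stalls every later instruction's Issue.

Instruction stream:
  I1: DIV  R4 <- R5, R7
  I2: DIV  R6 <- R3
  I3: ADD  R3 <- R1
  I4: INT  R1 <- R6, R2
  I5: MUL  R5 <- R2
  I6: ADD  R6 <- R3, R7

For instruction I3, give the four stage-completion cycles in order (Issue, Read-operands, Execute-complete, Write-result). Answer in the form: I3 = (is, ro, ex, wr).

I3 = (13, 14, 16, 17)

I1 -> (1, 2, 10, 11)
I2 -> (12, 13, 21, 22)  // struct: DIV busy until I1 writes@11
I3 -> (13, 14, 16, 17)
I4 -> (14, 23, 24, 25)  // RAW R6: wait I2 write@22
I5 -> (15, 16, 20, 21)
I6 -> (23, 24, 26, 27)  // WAW R6: wait I2 write@22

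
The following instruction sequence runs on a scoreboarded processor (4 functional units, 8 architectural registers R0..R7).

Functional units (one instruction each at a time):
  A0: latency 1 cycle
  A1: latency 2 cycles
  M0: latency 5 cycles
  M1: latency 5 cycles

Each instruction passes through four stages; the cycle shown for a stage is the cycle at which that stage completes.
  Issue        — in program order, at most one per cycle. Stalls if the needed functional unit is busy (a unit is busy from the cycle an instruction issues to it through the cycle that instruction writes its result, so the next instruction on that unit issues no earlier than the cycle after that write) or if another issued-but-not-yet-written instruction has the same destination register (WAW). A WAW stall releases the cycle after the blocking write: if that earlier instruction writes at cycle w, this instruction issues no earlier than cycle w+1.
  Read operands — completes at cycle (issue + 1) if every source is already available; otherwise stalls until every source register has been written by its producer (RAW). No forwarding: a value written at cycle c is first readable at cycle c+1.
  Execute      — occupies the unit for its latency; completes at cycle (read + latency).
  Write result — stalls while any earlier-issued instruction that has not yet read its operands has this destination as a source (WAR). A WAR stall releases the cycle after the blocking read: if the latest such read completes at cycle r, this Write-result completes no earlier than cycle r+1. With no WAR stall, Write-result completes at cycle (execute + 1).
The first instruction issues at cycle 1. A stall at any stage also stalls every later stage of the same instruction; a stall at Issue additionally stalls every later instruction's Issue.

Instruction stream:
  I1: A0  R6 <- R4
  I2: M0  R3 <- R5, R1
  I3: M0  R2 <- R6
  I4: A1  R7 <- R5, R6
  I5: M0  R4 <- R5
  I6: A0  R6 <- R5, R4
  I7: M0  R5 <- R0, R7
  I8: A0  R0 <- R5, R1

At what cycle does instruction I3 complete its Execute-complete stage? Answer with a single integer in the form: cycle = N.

cycle = 16

I1  is:1  ro:2  ex:3  wr:4
I2  is:2  ro:3  ex:8  wr:9
I3  is:10  ro:11  ex:16  wr:17  — struct: M0 busy until I2 writes@9
I4  is:11  ro:12  ex:14  wr:15
I5  is:18  ro:19  ex:24  wr:25  — struct: M0 busy until I3 writes@17
I6  is:19  ro:26  ex:27  wr:28  — RAW R4: wait I5 write@25
I7  is:26  ro:27  ex:32  wr:33  — struct: M0 busy until I5 writes@25
I8  is:29  ro:34  ex:35  wr:36  — struct: A0 busy until I6 writes@28, RAW R5: wait I7 write@33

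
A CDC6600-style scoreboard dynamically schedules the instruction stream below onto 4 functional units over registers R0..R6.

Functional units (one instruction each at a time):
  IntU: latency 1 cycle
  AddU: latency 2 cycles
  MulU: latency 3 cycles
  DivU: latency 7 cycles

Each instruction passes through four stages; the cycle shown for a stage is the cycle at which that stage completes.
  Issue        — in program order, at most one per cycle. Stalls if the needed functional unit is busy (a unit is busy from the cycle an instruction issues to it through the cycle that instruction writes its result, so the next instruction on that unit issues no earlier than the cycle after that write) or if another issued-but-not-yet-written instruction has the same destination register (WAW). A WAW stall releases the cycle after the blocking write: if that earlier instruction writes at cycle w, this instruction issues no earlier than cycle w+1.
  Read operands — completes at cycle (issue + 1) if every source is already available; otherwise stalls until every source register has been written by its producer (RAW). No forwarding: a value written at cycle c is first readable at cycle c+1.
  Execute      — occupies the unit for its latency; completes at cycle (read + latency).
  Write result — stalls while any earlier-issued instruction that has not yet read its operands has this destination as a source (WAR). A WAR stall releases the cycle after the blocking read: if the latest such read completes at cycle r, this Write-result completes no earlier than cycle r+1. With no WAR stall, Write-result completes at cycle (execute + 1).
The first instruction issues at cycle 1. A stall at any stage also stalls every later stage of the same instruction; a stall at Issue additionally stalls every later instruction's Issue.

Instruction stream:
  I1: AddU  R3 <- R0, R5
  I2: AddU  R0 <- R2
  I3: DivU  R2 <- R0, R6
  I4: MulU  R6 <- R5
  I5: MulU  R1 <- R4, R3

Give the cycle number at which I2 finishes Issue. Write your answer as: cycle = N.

cycle = 6

t=1  I1 dispatched to AddU
t=2  I1 operands ready
t=4  I1 complete
t=5  R3←I1
t=6  I2 dispatched to AddU
t=7  I2 operands ready; I3 dispatched to DivU
t=8  I4 dispatched to MulU
t=9  I2 complete; I4 operands ready
t=10  R0←I2
t=11  I3 operands ready
t=12  I4 complete
t=13  R6←I4
t=14  I5 dispatched to MulU
t=15  I5 operands ready
t=18  I3 complete; I5 complete
t=19  R2←I3; R1←I5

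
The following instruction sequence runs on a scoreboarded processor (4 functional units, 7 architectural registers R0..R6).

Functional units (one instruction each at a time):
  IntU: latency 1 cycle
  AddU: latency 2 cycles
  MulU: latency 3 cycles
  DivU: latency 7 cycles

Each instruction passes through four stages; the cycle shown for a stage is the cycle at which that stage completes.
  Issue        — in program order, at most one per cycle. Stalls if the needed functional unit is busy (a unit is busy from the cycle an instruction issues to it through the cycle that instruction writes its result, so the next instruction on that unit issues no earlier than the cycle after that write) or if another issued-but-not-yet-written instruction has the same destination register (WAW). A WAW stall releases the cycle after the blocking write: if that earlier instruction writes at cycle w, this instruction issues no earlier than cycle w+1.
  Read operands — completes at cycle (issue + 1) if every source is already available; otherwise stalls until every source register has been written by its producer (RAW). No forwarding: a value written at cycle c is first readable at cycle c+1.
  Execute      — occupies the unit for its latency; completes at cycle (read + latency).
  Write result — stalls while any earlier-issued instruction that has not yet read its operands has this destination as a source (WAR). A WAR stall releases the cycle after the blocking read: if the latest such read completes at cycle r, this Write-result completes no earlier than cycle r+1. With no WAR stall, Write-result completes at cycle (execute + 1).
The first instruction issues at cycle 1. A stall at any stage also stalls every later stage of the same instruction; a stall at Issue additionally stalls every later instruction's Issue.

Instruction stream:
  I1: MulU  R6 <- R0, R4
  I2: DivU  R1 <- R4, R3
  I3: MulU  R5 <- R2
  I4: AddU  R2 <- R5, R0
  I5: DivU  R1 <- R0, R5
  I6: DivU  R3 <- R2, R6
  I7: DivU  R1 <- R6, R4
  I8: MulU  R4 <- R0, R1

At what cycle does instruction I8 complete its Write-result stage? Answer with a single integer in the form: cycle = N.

cycle = 46

cycle 1: issue I1 (MulU)
cycle 2: I1 read-ops, issue I2 (DivU)
cycle 3: I2 read-ops
cycle 5: I1 finished on MulU
cycle 6: I1→R6
cycle 7: issue I3 (MulU)
cycle 8: I3 read-ops, issue I4 (AddU)
cycle 10: I2 finished on DivU
cycle 11: I2→R1, I3 finished on MulU
cycle 12: I3→R5, issue I5 (DivU)
cycle 13: I4 read-ops, I5 read-ops
cycle 15: I4 finished on AddU
cycle 16: I4→R2
cycle 20: I5 finished on DivU
cycle 21: I5→R1
cycle 22: issue I6 (DivU)
cycle 23: I6 read-ops
cycle 30: I6 finished on DivU
cycle 31: I6→R3
cycle 32: issue I7 (DivU)
cycle 33: I7 read-ops, issue I8 (MulU)
cycle 40: I7 finished on DivU
cycle 41: I7→R1
cycle 42: I8 read-ops
cycle 45: I8 finished on MulU
cycle 46: I8→R4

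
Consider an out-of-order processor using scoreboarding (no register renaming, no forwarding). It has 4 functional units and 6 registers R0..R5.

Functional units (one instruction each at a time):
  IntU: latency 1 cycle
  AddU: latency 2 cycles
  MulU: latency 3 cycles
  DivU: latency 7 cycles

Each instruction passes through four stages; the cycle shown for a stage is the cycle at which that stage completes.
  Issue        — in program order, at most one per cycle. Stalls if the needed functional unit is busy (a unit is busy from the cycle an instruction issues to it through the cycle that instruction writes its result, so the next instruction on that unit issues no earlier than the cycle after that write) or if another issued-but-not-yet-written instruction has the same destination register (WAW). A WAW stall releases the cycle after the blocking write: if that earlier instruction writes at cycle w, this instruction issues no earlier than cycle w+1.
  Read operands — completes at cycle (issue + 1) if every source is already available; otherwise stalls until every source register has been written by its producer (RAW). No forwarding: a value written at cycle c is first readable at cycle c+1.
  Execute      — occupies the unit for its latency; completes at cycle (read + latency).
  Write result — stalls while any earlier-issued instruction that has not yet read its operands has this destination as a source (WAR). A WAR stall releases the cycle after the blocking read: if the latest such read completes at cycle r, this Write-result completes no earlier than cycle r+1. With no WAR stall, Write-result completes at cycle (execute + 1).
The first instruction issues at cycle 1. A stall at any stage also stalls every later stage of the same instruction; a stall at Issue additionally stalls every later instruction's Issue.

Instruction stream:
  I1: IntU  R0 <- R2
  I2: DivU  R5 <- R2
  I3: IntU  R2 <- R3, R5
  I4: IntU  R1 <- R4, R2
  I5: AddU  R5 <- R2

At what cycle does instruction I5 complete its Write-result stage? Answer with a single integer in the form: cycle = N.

cycle = 20

t=1  I1 issues→IntU
t=2  I1 reads; I2 issues→DivU
t=3  I1 exec-done; I2 reads
t=4  I1 writes R0
t=5  I3 issues→IntU
t=10  I2 exec-done
t=11  I2 writes R5
t=12  I3 reads
t=13  I3 exec-done
t=14  I3 writes R2
t=15  I4 issues→IntU
t=16  I4 reads; I5 issues→AddU
t=17  I4 exec-done; I5 reads
t=18  I4 writes R1
t=19  I5 exec-done
t=20  I5 writes R5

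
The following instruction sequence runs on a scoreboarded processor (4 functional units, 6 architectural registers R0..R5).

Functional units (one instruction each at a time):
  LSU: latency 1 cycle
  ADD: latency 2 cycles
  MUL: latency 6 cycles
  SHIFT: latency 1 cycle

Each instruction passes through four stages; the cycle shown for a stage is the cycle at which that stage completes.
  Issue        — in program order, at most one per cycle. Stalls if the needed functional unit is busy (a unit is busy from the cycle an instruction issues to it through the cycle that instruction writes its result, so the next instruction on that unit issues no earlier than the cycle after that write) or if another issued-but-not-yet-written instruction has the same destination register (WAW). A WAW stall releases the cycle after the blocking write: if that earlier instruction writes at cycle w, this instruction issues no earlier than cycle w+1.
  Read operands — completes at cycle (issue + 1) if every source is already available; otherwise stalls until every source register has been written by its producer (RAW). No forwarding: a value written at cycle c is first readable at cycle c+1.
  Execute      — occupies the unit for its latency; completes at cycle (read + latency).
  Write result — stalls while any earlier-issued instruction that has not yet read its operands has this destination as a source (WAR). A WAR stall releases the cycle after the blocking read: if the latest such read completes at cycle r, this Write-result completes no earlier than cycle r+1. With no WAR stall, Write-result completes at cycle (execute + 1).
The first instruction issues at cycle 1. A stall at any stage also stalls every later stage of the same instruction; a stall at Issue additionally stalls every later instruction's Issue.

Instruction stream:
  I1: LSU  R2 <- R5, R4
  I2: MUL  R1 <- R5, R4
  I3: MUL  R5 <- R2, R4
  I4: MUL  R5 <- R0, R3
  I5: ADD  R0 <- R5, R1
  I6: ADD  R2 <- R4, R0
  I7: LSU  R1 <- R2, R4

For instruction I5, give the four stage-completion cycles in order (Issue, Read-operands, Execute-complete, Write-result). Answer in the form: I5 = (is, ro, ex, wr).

I5 = (21, 29, 31, 32)

I1 -> (1, 2, 3, 4)
I2 -> (2, 3, 9, 10)
I3 -> (11, 12, 18, 19)  // struct: MUL busy until I2 writes@10
I4 -> (20, 21, 27, 28)  // struct: MUL busy until I3 writes@19
I5 -> (21, 29, 31, 32)  // RAW R5: wait I4 write@28
I6 -> (33, 34, 36, 37)  // struct: ADD busy until I5 writes@32
I7 -> (34, 38, 39, 40)  // RAW R2: wait I6 write@37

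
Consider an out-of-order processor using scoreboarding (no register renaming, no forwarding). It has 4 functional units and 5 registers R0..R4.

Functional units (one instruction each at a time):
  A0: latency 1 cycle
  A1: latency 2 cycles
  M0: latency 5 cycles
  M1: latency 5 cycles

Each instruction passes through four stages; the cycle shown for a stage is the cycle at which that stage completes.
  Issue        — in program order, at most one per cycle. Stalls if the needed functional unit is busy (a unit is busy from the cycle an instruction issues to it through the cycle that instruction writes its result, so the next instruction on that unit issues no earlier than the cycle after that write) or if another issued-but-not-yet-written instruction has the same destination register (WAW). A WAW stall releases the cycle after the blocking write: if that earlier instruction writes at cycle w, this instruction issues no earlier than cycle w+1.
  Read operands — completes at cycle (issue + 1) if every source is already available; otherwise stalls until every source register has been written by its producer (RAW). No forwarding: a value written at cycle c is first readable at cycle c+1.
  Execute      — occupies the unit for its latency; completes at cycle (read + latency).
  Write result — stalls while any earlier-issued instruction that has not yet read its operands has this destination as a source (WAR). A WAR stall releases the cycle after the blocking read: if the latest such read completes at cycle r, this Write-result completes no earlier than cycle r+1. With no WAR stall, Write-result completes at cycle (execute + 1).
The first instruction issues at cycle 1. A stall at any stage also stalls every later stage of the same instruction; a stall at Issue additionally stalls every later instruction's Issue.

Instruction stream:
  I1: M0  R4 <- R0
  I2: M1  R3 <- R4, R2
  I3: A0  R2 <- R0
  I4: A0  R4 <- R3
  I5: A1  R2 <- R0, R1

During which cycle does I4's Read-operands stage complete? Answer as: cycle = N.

c1: I1 dispatched to M0
c2: I1 operands ready | I2 dispatched to M1
c3: I3 dispatched to A0
c4: I3 operands ready
c5: I3 complete
c7: I1 complete
c8: R4←I1
c9: I2 operands ready
c10: R2←I3
c11: I4 dispatched to A0
c12: I5 dispatched to A1
c13: I5 operands ready
c14: I2 complete
c15: R3←I2 | I5 complete
c16: I4 operands ready | R2←I5
c17: I4 complete
c18: R4←I4

cycle = 16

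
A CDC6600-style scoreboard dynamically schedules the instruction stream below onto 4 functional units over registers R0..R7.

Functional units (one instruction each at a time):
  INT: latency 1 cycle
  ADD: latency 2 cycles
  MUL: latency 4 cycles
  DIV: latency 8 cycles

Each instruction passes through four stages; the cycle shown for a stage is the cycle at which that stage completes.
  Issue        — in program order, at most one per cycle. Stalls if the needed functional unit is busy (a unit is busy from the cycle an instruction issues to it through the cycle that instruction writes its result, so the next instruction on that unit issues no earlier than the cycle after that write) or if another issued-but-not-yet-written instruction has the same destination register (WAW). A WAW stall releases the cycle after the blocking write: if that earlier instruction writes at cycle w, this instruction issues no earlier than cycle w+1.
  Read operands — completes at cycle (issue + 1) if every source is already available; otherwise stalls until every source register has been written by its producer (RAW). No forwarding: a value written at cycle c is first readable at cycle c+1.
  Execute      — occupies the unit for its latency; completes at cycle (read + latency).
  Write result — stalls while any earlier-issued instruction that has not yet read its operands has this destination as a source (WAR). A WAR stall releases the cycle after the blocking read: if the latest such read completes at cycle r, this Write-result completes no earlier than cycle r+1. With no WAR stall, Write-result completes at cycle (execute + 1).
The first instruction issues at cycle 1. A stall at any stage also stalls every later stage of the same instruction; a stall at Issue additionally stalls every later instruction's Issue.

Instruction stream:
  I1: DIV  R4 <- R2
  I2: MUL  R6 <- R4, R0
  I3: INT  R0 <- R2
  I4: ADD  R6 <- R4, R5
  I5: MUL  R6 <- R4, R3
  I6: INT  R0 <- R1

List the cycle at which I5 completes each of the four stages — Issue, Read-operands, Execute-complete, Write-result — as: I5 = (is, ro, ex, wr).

  I1 | 1 | 2 | 10 | 11
  I2 | 2 | 12 | 16 | 17   RAW R4: wait I1 write@11
  I3 | 3 | 4 | 5 | 13   WAR R0: wait I2 read@12
  I4 | 18 | 19 | 21 | 22   WAW R6: wait I2 write@17
  I5 | 23 | 24 | 28 | 29   WAW R6: wait I4 write@22
  I6 | 24 | 25 | 26 | 27

I5 = (23, 24, 28, 29)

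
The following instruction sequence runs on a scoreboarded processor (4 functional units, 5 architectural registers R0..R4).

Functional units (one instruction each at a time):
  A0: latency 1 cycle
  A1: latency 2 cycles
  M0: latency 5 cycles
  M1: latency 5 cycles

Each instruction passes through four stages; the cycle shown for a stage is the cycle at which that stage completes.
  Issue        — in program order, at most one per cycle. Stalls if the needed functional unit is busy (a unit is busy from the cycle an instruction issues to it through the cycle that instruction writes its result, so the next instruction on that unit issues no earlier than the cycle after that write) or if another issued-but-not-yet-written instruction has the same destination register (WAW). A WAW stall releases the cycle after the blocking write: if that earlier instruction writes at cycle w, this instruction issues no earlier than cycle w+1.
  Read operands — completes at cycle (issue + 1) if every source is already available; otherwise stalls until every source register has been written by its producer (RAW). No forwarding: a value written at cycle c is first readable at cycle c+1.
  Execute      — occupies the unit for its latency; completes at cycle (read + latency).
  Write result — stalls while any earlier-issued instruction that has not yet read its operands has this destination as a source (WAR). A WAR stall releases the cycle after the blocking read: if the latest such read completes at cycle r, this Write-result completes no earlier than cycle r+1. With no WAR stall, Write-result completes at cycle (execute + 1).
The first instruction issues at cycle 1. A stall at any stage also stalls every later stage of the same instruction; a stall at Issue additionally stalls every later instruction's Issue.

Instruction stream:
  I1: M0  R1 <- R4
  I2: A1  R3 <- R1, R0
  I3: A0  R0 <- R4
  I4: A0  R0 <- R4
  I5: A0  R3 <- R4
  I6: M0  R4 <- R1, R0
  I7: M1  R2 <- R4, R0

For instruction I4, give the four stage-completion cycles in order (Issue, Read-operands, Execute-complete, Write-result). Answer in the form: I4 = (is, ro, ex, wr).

t=1  I1→M0
t=2  I1 RO, I2→A1
t=3  I3→A0
t=4  I3 RO
t=5  I3 EX
t=7  I1 EX
t=8  I1 WR R1
t=9  I2 RO
t=10  I3 WR R0
t=11  I2 EX, I4→A0
t=12  I2 WR R3, I4 RO
t=13  I4 EX
t=14  I4 WR R0
t=15  I5→A0
t=16  I5 RO, I6→M0
t=17  I5 EX, I6 RO, I7→M1
t=18  I5 WR R3
t=22  I6 EX
t=23  I6 WR R4
t=24  I7 RO
t=29  I7 EX
t=30  I7 WR R2

I4 = (11, 12, 13, 14)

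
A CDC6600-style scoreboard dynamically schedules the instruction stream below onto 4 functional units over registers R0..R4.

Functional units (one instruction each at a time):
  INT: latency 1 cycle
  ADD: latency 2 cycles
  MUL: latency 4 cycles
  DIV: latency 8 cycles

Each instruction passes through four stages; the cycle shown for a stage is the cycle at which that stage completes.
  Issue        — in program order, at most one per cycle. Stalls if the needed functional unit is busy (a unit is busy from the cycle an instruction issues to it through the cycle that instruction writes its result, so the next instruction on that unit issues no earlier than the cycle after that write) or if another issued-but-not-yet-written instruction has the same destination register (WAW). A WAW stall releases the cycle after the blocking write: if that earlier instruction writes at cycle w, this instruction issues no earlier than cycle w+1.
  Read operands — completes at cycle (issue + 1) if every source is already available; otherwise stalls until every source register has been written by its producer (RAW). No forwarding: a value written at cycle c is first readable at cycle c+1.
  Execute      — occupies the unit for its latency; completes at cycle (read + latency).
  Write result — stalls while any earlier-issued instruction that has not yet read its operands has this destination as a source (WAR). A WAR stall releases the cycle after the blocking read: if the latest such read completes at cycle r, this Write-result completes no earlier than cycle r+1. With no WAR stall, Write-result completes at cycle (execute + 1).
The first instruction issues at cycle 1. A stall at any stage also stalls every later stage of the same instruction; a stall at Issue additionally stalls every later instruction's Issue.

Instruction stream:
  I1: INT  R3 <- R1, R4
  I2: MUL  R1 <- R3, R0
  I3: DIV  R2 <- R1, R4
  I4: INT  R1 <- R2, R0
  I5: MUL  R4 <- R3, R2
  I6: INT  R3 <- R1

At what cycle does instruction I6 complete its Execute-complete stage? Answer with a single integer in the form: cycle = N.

cycle = 26

cycle 1: I1 dispatched to INT
cycle 2: I1 operands ready, I2 dispatched to MUL
cycle 3: I1 complete, I3 dispatched to DIV
cycle 4: R3←I1
cycle 5: I2 operands ready
cycle 9: I2 complete
cycle 10: R1←I2
cycle 11: I3 operands ready, I4 dispatched to INT
cycle 12: I5 dispatched to MUL
cycle 19: I3 complete
cycle 20: R2←I3
cycle 21: I4 operands ready, I5 operands ready
cycle 22: I4 complete
cycle 23: R1←I4
cycle 24: I6 dispatched to INT
cycle 25: I5 complete, I6 operands ready
cycle 26: R4←I5, I6 complete
cycle 27: R3←I6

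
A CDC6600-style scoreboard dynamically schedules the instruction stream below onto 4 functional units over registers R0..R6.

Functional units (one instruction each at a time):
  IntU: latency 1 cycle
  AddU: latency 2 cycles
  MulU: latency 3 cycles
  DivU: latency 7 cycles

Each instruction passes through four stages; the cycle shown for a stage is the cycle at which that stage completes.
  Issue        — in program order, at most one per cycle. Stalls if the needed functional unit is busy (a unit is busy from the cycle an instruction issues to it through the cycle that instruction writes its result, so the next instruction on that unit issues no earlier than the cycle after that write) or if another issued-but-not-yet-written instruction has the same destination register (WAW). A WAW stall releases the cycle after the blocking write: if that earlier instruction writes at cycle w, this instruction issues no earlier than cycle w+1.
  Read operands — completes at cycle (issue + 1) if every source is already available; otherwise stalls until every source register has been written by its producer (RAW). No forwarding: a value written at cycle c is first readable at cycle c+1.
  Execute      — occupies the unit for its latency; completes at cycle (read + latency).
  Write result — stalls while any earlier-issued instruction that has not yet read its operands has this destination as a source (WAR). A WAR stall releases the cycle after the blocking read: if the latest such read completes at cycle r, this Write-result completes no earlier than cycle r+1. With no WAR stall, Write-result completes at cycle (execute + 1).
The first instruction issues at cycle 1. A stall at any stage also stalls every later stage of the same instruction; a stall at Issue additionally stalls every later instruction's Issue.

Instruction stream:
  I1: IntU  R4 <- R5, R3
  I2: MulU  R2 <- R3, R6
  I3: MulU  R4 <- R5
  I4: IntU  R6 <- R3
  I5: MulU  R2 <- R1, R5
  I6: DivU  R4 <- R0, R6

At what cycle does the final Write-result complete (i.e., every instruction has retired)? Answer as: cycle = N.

cycle = 24

  I1 | 1 | 2 | 3 | 4
  I2 | 2 | 3 | 6 | 7
  I3 | 8 | 9 | 12 | 13   struct: MulU busy until I2 writes@7
  I4 | 9 | 10 | 11 | 12
  I5 | 14 | 15 | 18 | 19   struct: MulU busy until I3 writes@13
  I6 | 15 | 16 | 23 | 24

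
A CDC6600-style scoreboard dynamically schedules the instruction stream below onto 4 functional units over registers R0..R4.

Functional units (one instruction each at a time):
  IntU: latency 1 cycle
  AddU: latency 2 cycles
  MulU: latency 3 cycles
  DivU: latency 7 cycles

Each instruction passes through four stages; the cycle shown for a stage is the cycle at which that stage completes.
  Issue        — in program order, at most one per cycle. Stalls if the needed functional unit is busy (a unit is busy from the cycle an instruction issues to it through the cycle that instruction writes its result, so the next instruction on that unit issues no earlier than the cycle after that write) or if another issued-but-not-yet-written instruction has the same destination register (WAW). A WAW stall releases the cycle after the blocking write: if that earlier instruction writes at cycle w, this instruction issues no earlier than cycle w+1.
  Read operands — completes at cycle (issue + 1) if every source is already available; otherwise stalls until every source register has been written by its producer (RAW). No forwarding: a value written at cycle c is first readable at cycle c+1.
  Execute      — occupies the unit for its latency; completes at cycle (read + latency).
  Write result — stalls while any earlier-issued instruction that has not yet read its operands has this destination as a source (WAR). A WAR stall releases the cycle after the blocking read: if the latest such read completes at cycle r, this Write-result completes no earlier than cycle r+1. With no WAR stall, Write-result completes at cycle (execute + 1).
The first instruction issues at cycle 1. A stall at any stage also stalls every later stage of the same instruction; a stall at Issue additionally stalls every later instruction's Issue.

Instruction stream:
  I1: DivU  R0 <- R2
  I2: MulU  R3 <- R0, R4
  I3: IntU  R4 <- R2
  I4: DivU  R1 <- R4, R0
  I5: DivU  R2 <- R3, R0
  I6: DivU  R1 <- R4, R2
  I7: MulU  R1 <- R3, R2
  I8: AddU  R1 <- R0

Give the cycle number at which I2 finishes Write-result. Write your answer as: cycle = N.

  I1 | 1 | 2 | 9 | 10
  I2 | 2 | 11 | 14 | 15   RAW R0: wait I1 write@10
  I3 | 3 | 4 | 5 | 12   WAR R4: wait I2 read@11
  I4 | 11 | 13 | 20 | 21   struct: DivU busy until I1 writes@10 · RAW R4: wait I3 write@12
  I5 | 22 | 23 | 30 | 31   struct: DivU busy until I4 writes@21
  I6 | 32 | 33 | 40 | 41   struct: DivU busy until I5 writes@31
  I7 | 42 | 43 | 46 | 47   WAW R1: wait I6 write@41
  I8 | 48 | 49 | 51 | 52   WAW R1: wait I7 write@47

cycle = 15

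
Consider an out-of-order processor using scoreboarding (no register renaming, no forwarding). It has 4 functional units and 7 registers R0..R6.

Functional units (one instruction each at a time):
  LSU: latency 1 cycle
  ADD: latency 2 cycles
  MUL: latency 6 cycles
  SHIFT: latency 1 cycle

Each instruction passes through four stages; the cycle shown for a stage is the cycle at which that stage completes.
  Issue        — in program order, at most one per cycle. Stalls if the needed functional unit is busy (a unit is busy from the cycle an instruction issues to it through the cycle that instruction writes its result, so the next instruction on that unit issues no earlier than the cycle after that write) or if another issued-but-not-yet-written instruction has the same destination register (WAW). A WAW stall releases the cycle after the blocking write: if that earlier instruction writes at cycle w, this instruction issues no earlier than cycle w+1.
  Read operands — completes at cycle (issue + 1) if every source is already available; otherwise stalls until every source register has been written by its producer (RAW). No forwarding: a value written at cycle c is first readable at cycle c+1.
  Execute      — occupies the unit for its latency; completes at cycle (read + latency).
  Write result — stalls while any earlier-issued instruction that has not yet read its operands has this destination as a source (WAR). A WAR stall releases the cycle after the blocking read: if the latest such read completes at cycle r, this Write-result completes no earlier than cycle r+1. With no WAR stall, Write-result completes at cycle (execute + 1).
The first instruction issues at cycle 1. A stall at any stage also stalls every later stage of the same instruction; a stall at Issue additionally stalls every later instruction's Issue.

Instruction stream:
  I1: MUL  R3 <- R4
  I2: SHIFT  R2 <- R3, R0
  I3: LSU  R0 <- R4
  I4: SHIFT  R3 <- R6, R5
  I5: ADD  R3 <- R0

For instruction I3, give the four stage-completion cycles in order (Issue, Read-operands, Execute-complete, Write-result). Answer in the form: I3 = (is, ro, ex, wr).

I3 = (3, 4, 5, 11)

c1: issue I1 (MUL)
c2: I1 read-ops · issue I2 (SHIFT)
c3: issue I3 (LSU)
c4: I3 read-ops
c5: I3 finished on LSU
c8: I1 finished on MUL
c9: I1→R3
c10: I2 read-ops
c11: I2 finished on SHIFT · I3→R0
c12: I2→R2
c13: issue I4 (SHIFT)
c14: I4 read-ops
c15: I4 finished on SHIFT
c16: I4→R3
c17: issue I5 (ADD)
c18: I5 read-ops
c20: I5 finished on ADD
c21: I5→R3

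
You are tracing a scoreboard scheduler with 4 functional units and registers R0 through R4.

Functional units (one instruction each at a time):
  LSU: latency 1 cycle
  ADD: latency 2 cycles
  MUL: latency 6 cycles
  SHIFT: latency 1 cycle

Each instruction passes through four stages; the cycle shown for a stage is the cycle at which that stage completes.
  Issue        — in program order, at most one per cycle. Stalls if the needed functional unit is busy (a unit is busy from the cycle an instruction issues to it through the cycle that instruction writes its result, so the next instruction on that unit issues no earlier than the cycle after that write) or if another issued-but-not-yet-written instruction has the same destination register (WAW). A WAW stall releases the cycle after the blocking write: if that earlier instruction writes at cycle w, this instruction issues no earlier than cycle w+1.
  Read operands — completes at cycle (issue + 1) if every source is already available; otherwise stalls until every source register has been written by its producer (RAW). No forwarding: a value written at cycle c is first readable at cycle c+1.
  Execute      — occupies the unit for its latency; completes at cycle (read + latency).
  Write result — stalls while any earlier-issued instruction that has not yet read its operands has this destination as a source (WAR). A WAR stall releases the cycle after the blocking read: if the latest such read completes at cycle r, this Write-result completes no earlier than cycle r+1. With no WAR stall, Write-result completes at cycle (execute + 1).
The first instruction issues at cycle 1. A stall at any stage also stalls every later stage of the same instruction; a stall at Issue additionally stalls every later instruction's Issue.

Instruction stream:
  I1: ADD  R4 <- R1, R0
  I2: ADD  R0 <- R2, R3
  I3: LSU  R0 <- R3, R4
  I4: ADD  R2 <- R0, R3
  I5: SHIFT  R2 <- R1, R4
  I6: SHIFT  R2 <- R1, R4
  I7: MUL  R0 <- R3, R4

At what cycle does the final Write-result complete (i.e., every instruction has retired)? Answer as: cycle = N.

cycle = 32

t=1  I1 dispatched to ADD
t=2  I1 operands ready
t=4  I1 complete
t=5  R4←I1
t=6  I2 dispatched to ADD
t=7  I2 operands ready
t=9  I2 complete
t=10  R0←I2
t=11  I3 dispatched to LSU
t=12  I3 operands ready | I4 dispatched to ADD
t=13  I3 complete
t=14  R0←I3
t=15  I4 operands ready
t=17  I4 complete
t=18  R2←I4
t=19  I5 dispatched to SHIFT
t=20  I5 operands ready
t=21  I5 complete
t=22  R2←I5
t=23  I6 dispatched to SHIFT
t=24  I6 operands ready | I7 dispatched to MUL
t=25  I6 complete | I7 operands ready
t=26  R2←I6
t=31  I7 complete
t=32  R0←I7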